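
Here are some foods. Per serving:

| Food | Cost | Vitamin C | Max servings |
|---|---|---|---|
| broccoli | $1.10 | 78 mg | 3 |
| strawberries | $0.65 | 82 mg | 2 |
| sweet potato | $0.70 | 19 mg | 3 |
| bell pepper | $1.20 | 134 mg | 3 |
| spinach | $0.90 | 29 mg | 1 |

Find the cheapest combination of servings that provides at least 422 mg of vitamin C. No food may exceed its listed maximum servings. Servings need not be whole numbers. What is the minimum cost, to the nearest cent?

Cost per mg of vitamin C: strawberries $0.0079, bell pepper $0.0090, broccoli $0.0141, spinach $0.0310, sweet potato $0.0368.
Take 2 servings of strawberries: +164.0 mg vitamin C for $1.30 (total $1.30, still need 258.0 mg).
Take 1.925 servings of bell pepper: +258.0 mg vitamin C for $2.31 (total $3.61, still need 0.0 mg).
Greedy by cheapest-per-mg is optimal for a single linear constraint, so the minimum cost is $3.61.

$3.61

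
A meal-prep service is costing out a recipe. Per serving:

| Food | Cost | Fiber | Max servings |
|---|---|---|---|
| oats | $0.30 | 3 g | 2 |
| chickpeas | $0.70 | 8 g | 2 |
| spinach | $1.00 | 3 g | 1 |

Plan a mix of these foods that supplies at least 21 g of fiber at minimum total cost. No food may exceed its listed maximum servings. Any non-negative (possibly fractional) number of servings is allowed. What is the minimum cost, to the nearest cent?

$1.90

Cost per g of fiber: chickpeas $0.0875, oats $0.1000, spinach $0.3333.
Take 2 servings of chickpeas: +16.0 g fiber for $1.40 (total $1.40, still need 5.0 g).
Take 1.667 servings of oats: +5.0 g fiber for $0.50 (total $1.90, still need 0.0 g).
Filling from the cheapest source first is optimal under one linear minimum: $1.90.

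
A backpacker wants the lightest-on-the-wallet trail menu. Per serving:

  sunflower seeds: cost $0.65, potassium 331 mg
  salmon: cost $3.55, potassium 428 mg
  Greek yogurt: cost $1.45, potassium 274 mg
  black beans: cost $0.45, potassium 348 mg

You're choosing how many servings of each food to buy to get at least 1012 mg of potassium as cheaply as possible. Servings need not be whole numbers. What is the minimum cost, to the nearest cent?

Cost per mg of potassium: black beans $0.0013, sunflower seeds $0.0020, Greek yogurt $0.0053, salmon $0.0083.
With no serving limits, use only black beans: 1012 mg / 348 mg = 2.908 servings × $0.45 = $1.31.

$1.31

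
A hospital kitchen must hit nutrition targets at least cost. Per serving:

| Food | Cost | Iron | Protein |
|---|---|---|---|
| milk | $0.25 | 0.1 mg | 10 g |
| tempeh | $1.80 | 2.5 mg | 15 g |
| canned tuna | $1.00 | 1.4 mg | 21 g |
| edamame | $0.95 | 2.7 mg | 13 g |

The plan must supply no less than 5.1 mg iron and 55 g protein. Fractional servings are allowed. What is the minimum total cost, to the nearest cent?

$2.48

milk only: max(5.1/0.1, 55/10) = 51 servings → $12.75.
tempeh only: max(5.1/2.5, 55/15) = 3.667 servings → $6.60.
canned tuna only: max(5.1/1.4, 55/21) = 3.643 servings → $3.64.
edamame only: max(5.1/2.7, 55/13) = 4.231 servings → $4.02.
milk + tempeh with both tight: 2.596 servings and 1.936 servings → $4.13.
milk + canned tuna with both targets exact would need a negative amount; discard.
milk + edamame with both tight: 3.198 servings and 1.77 servings → $2.48.
tempeh + canned tuna with both tight: 0.9556 servings and 1.937 servings → $3.66.
tempeh + edamame with both targets exact would need a negative amount; discard.
canned tuna + edamame with both tight: 2.135 servings and 0.7818 servings → $2.88.
So the least-cost plan costs $2.48.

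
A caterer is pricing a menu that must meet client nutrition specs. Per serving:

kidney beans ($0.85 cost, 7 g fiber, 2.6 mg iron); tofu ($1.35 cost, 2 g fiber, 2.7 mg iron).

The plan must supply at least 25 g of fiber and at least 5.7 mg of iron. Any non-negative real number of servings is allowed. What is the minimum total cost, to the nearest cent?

$3.04

kidney beans only: max(25/7, 5.7/2.6) = 3.571 servings → $3.04.
tofu only: max(25/2, 5.7/2.7) = 12.5 servings → $16.88.
kidney beans + tofu with both targets exact would need a negative amount; discard.
Cheapest feasible corner: $3.04.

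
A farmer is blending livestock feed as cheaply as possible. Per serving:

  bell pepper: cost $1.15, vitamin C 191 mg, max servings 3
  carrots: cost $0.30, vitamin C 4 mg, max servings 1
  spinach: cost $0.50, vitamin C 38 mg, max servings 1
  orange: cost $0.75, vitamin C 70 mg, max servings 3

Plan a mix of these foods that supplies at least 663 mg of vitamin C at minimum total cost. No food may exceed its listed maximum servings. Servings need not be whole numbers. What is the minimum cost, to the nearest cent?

Cost per mg of vitamin C: bell pepper $0.0060, orange $0.0107, spinach $0.0132, carrots $0.0750.
Take 3 servings of bell pepper: +573.0 mg vitamin C for $3.45 (total $3.45, still need 90.0 mg).
Take 1.286 servings of orange: +90.0 mg vitamin C for $0.96 (total $4.41, still need 0.0 mg).
Greedy by cheapest-per-mg is optimal for a single linear constraint, so the minimum cost is $4.41.

$4.41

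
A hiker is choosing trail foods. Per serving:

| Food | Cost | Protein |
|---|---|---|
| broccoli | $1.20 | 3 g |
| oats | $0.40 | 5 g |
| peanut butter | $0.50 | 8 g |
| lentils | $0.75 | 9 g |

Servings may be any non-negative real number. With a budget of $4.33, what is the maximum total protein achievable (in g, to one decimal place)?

Protein per dollar: peanut butter 16, oats 12.5, lentils 12, broccoli 2.5.
With no serving limits, spend the whole cost allowance on peanut butter: $4.33 / $0.50 × 8 g = 69.3 g.

69.3 g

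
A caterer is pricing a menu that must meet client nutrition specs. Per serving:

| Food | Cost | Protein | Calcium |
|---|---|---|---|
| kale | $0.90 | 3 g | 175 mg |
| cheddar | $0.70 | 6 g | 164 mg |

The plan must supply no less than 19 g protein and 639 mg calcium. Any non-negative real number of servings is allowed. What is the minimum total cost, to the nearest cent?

With two linear requirements the optimum uses one or two foods; enumerate the corners.
kale only: max(19/3, 639/175) = 6.333 servings → $5.70.
cheddar only: max(19/6, 639/164) = 3.896 servings → $2.73.
kale + cheddar with both tight: 1.287 servings and 2.523 servings → $2.92.
So the least-cost plan costs $2.73.

$2.73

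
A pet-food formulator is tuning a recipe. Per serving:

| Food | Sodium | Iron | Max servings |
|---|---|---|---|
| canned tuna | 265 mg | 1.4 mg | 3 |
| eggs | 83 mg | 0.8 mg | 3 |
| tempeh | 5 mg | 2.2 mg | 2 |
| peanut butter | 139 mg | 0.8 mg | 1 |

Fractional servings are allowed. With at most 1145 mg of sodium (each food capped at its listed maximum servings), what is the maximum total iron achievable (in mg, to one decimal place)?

11.5 mg

Iron per mg sodium: tempeh 0.44, eggs 0.009639, peanut butter 0.005755, canned tuna 0.005283.
Take 2 servings of tempeh: uses 10 mg sodium, +4.4 mg iron (running total 4.4 mg).
Take 3 servings of eggs: uses 249 mg sodium, +2.4 mg iron (running total 6.8 mg).
Take 1 serving of peanut butter: uses 139 mg sodium, +0.8 mg iron (running total 7.6 mg).
Take 2.819 servings of canned tuna: uses 747 mg sodium, +3.9 mg iron (running total 11.5 mg).
Greedy by best ratio exhausts the sodium allowance optimally: 11.5 mg.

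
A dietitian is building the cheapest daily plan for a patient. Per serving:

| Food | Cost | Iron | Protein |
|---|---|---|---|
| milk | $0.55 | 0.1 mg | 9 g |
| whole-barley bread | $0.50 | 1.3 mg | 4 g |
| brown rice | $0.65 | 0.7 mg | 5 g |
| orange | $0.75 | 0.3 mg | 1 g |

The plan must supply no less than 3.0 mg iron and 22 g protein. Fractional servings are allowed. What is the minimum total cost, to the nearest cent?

milk only: max(3.0/0.1, 22/9) = 30 servings → $16.50.
whole-barley bread only: max(3.0/1.3, 22/4) = 5.5 servings → $2.75.
brown rice only: max(3.0/0.7, 22/5) = 4.4 servings → $2.86.
orange only: max(3.0/0.3, 22/1) = 22 servings → $16.50.
milk + whole-barley bread with both tight: 1.469 servings and 2.195 servings → $1.91.
milk + brown rice with both tight: 0.06897 servings and 4.276 servings → $2.82.
milk + orange with both tight: 1.385 servings and 9.538 servings → $7.92.
whole-barley bread + brown rice: intersection lies outside the first quadrant.
whole-barley bread + orange: the both-tight solution has a negative serving — not a feasible corner.
brown rice + orange: intersection lies outside the first quadrant.
Cheapest feasible corner: $1.91.

$1.91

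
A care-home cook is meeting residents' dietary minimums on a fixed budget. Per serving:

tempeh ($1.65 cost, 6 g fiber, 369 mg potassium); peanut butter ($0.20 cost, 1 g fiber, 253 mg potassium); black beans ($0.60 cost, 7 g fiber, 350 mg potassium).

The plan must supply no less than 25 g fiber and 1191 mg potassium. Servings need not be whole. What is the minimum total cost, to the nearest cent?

$2.14

For a min-cost LP with two ≥-constraints, a basic feasible solution has at most two positive variables.
tempeh only: max(25/6, 1191/369) = 4.167 servings → $6.88.
peanut butter only: max(25/1, 1191/253) = 25 servings → $5.00.
black beans only: max(25/7, 1191/350) = 3.571 servings → $2.14.
tempeh + peanut butter with both targets exact would need a negative amount; discard.
tempeh + black beans: intersection lies outside the first quadrant.
peanut butter + black beans with both targets exact would need a negative amount; discard.
So the least-cost plan costs $2.14.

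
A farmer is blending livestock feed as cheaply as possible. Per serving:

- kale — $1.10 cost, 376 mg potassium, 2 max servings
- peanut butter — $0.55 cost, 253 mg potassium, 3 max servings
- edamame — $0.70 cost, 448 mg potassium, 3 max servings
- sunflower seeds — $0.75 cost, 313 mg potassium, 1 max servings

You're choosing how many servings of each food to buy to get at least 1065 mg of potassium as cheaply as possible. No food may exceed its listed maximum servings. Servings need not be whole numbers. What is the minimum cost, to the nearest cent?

$1.66

Cost per mg of potassium: edamame $0.0016, peanut butter $0.0022, sunflower seeds $0.0024, kale $0.0029.
Take 2.377 servings of edamame: +1065.0 mg potassium for $1.66 (total $1.66, still need 0.0 mg).
Filling from the cheapest source first is optimal under one linear minimum: $1.66.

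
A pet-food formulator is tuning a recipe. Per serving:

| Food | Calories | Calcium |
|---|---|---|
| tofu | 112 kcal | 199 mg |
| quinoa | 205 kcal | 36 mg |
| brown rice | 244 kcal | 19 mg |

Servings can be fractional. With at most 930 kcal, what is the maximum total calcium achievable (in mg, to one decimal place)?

Calcium per kcal: tofu 1.777, quinoa 0.1756, brown rice 0.07787.
With no serving limits, spend the whole calories allowance on tofu: 930 kcal / 112 kcal × 199 mg = 1652.4 mg.

1652.4 mg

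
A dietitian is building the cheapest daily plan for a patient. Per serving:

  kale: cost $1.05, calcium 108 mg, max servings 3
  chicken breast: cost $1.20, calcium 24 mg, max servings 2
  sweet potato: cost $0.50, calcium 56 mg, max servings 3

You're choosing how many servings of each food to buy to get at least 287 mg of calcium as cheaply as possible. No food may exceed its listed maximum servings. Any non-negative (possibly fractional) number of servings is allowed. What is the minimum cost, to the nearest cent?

$2.66

Cost per mg of calcium: sweet potato $0.0089, kale $0.0097, chicken breast $0.0500.
Take 3 servings of sweet potato: +168.0 mg calcium for $1.50 (total $1.50, still need 119.0 mg).
Take 1.102 servings of kale: +119.0 mg calcium for $1.16 (total $2.66, still need 0.0 mg).
Greedy by cheapest-per-mg is optimal for a single linear constraint, so the minimum cost is $2.66.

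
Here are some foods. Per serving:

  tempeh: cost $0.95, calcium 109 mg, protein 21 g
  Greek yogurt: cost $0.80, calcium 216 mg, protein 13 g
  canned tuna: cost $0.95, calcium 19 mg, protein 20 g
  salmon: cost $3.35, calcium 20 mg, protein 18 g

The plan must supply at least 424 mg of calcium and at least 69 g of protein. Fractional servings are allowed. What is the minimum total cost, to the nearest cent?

$3.22

A basic optimal solution has at most two foods positive. Try each food alone and each pair with both targets met exactly.
tempeh only: max(424/109, 69/21) = 3.89 servings → $3.70.
Greek yogurt only: max(424/216, 69/13) = 5.308 servings → $4.25.
canned tuna only: max(424/19, 69/20) = 22.32 servings → $21.20.
salmon only: max(424/20, 69/18) = 21.2 servings → $71.02.
tempeh + Greek yogurt with both tight: 3.011 servings and 0.4434 servings → $3.22.
tempeh + canned tuna with both targets exact would need a negative amount; discard.
tempeh + salmon: intersection lies outside the first quadrant.
Greek yogurt + canned tuna with both tight: 1.76 servings and 2.306 servings → $3.60.
Greek yogurt + salmon with both tight: 1.723 servings and 2.589 servings → $10.05.
canned tuna + salmon with both targets exact would need a negative amount; discard.
The minimum over all feasible corners is $3.22.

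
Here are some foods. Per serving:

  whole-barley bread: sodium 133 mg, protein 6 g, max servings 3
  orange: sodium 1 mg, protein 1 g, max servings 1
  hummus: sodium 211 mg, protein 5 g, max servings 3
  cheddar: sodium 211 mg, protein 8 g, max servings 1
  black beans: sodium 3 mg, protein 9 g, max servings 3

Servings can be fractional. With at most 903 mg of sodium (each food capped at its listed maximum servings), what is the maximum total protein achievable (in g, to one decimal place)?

60.7 g

Protein per mg sodium: black beans 3, orange 1, whole-barley bread 0.04511, cheddar 0.03791, hummus 0.0237.
Take 3 servings of black beans: uses 9 mg sodium, +27.0 g protein (running total 27.0 g).
Take 1 serving of orange: uses 1 mg sodium, +1.0 g protein (running total 28.0 g).
Take 3 servings of whole-barley bread: uses 399 mg sodium, +18.0 g protein (running total 46.0 g).
Take 1 serving of cheddar: uses 211 mg sodium, +8.0 g protein (running total 54.0 g).
Take 1.341 servings of hummus: uses 283 mg sodium, +6.7 g protein (running total 60.7 g).
Filling greedily by protein-per-mg sodium is optimal for one linear limit, giving 60.7 g.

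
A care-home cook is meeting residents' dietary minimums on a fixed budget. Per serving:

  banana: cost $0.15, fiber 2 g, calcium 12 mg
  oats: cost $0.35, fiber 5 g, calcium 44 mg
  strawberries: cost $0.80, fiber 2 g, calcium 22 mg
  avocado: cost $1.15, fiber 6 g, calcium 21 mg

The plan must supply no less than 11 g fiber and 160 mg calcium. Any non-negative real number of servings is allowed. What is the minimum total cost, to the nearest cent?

$1.27

banana only: max(11/2, 160/12) = 13.33 servings → $2.00.
oats only: max(11/5, 160/44) = 3.636 servings → $1.27.
strawberries only: max(11/2, 160/22) = 7.273 servings → $5.82.
avocado only: max(11/6, 160/21) = 7.619 servings → $8.76.
banana + oats: intersection lies outside the first quadrant.
banana + strawberries: the both-tight solution has a negative serving — not a feasible corner.
banana + avocado: the both-tight solution has a negative serving — not a feasible corner.
oats + strawberries: intersection lies outside the first quadrant.
oats + avocado with both targets exact would need a negative amount; discard.
strawberries + avocado: the both-tight solution has a negative serving — not a feasible corner.
So the least-cost plan costs $1.27.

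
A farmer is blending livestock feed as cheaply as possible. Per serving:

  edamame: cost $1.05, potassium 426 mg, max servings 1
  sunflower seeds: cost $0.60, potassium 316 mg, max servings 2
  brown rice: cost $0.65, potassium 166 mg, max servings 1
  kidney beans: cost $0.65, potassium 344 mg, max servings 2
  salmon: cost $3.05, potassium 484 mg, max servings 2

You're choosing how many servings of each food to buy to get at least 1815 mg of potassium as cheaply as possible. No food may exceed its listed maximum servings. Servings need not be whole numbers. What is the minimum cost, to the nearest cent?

$3.82

Cost per mg of potassium: kidney beans $0.0019, sunflower seeds $0.0019, edamame $0.0025, brown rice $0.0039, salmon $0.0063.
Take 2 servings of kidney beans: +688.0 mg potassium for $1.30 (total $1.30, still need 1127.0 mg).
Take 2 servings of sunflower seeds: +632.0 mg potassium for $1.20 (total $2.50, still need 495.0 mg).
Take 1 serving of edamame: +426.0 mg potassium for $1.05 (total $3.55, still need 69.0 mg).
Take 0.4157 servings of brown rice: +69.0 mg potassium for $0.27 (total $3.82, still need 0.0 mg).
Greedy by cheapest-per-mg is optimal for a single linear constraint, so the minimum cost is $3.82.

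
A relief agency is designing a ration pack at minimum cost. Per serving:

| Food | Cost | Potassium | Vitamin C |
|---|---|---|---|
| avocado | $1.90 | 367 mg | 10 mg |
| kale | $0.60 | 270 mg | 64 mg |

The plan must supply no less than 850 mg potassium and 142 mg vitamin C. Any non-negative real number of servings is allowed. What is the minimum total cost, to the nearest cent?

$1.89

Check every corner: each single food scaled to meet both minima, and each pair solved so both constraints bind.
avocado only: max(850/367, 142/10) = 14.2 servings → $26.98.
kale only: max(850/270, 142/64) = 3.148 servings → $1.89.
avocado + kale with both tight: 0.7726 servings and 2.098 servings → $2.73.
Cheapest feasible corner: $1.89.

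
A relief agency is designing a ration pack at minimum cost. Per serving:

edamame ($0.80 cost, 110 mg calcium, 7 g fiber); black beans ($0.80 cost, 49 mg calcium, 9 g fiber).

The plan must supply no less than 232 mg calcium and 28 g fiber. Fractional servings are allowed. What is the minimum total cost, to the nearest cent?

edamame only: max(232/110, 28/7) = 4 servings → $3.20.
black beans only: max(232/49, 28/9) = 4.735 servings → $3.79.
edamame + black beans with both tight: 1.107 servings and 2.25 servings → $2.69.
Cheapest feasible corner: $2.69.

$2.69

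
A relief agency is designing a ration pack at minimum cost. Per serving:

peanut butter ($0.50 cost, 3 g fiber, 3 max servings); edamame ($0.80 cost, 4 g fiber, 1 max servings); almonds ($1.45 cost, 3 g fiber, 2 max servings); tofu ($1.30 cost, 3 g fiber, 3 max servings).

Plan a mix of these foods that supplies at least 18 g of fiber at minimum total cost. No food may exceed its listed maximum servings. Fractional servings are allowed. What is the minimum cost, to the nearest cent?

$4.47

Cost per g of fiber: peanut butter $0.1667, edamame $0.2000, tofu $0.4333, almonds $0.4833.
Take 3 servings of peanut butter: +9.0 g fiber for $1.50 (total $1.50, still need 9.0 g).
Take 1 serving of edamame: +4.0 g fiber for $0.80 (total $2.30, still need 5.0 g).
Take 1.667 servings of tofu: +5.0 g fiber for $2.17 (total $4.47, still need 0.0 g).
Greedy by cheapest-per-g is optimal for a single linear constraint, so the minimum cost is $4.47.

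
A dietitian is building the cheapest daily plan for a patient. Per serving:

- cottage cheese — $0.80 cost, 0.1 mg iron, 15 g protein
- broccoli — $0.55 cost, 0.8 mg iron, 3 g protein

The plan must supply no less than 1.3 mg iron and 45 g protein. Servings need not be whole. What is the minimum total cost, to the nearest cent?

cottage cheese only: max(1.3/0.1, 45/15) = 13 servings → $10.40.
broccoli only: max(1.3/0.8, 45/3) = 15 servings → $8.25.
cottage cheese + broccoli with both tight: 2.744 servings and 1.282 servings → $2.90.
Cheapest feasible corner: $2.90.

$2.90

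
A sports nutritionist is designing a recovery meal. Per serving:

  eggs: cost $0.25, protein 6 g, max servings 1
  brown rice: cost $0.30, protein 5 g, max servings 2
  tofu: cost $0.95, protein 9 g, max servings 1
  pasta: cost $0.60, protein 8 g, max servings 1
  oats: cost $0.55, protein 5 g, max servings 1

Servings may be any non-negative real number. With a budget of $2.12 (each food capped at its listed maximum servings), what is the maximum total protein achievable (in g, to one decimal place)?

Protein per dollar: eggs 24, brown rice 16.67, pasta 13.33, tofu 9.474, oats 9.091.
Take 1 serving of eggs: spends $0.25, +6.0 g protein (running total 6.0 g).
Take 2 servings of brown rice: spends $0.60, +10.0 g protein (running total 16.0 g).
Take 1 serving of pasta: spends $0.60, +8.0 g protein (running total 24.0 g).
Take 0.7053 servings of tofu: spends $0.67, +6.3 g protein (running total 30.3 g).
Filling greedily by protein-per-dollar is optimal for one linear limit, giving 30.3 g.

30.3 g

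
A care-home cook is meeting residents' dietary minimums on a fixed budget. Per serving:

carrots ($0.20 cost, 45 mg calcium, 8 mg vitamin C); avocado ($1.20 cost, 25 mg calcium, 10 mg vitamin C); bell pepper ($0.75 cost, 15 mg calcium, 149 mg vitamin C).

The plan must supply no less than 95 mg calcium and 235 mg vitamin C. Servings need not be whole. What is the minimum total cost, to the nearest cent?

$1.44

For a min-cost LP with two ≥-constraints, a basic feasible solution has at most two positive variables.
carrots only: max(95/45, 235/8) = 29.38 servings → $5.88.
avocado only: max(95/25, 235/10) = 23.5 servings → $28.20.
bell pepper only: max(95/15, 235/149) = 6.333 servings → $4.75.
carrots + avocado: the both-tight solution has a negative serving — not a feasible corner.
carrots + bell pepper with both tight: 1.614 servings and 1.491 servings → $1.44.
avocado + bell pepper with both tight: 2.973 servings and 1.378 servings → $4.60.
The minimum over all feasible corners is $1.44.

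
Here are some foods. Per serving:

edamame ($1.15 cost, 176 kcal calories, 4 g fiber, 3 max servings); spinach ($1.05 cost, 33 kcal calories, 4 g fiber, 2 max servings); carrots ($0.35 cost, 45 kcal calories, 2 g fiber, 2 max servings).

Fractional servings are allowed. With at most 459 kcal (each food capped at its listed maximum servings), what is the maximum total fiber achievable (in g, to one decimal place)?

18.9 g

Fiber per kcal: spinach 0.1212, carrots 0.04444, edamame 0.02273.
Take 2 servings of spinach: uses 66 kcal, +8.0 g fiber (running total 8.0 g).
Take 2 servings of carrots: uses 90 kcal, +4.0 g fiber (running total 12.0 g).
Take 1.722 servings of edamame: uses 303 kcal, +6.9 g fiber (running total 18.9 g).
Filling greedily by fiber-per-kcal is optimal for one linear limit, giving 18.9 g.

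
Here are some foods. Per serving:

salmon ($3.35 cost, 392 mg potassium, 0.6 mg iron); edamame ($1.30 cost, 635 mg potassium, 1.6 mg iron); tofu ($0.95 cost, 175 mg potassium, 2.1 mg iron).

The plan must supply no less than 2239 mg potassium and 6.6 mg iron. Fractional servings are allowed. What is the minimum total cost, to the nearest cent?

An LP optimum is at a vertex; with two nutrient constraints at most two foods are used. Check each candidate.
salmon only: max(2239/392, 6.6/0.6) = 11 servings → $36.85.
edamame only: max(2239/635, 6.6/1.6) = 4.125 servings → $5.36.
tofu only: max(2239/175, 6.6/2.1) = 12.79 servings → $12.15.
salmon + edamame with both targets exact would need a negative amount; discard.
salmon + tofu with both tight: 4.939 servings and 1.732 servings → $18.19.
edamame + tofu with both tight: 3.367 servings and 0.5777 servings → $4.93.
The minimum over all feasible corners is $4.93.

$4.93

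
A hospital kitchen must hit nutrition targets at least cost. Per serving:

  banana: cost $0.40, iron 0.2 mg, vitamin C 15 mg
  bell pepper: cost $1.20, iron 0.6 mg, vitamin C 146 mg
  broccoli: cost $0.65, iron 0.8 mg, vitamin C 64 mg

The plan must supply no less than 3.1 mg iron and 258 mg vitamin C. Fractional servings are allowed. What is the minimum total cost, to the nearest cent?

$2.59

Compare the cost at each extreme point of the feasible region.
banana only: max(3.1/0.2, 258/15) = 17.2 servings → $6.88.
bell pepper only: max(3.1/0.6, 258/146) = 5.167 servings → $6.20.
broccoli only: max(3.1/0.8, 258/64) = 4.031 servings → $2.62.
banana + bell pepper with both tight: 14.74 servings and 0.2525 servings → $6.20.
banana + broccoli: intersection lies outside the first quadrant.
bell pepper + broccoli with both tight: 0.102 servings and 3.798 servings → $2.59.
So the least-cost plan costs $2.59.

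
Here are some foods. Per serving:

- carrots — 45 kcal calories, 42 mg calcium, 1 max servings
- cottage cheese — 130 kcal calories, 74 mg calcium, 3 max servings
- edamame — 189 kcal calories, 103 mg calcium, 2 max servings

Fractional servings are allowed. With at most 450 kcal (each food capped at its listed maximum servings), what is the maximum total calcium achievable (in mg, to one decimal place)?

272.2 mg

Calcium per kcal: carrots 0.9333, cottage cheese 0.5692, edamame 0.545.
Take 1 serving of carrots: uses 45 kcal, +42.0 mg calcium (running total 42.0 mg).
Take 3 servings of cottage cheese: uses 390 kcal, +222.0 mg calcium (running total 264.0 mg).
Take 0.07937 servings of edamame: uses 15 kcal, +8.2 mg calcium (running total 272.2 mg).
Filling greedily by calcium-per-kcal is optimal for one linear limit, giving 272.2 mg.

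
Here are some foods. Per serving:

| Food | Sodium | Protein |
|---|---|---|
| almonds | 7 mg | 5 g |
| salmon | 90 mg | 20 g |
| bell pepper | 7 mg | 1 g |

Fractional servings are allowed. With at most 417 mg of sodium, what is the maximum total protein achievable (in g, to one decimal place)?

Protein per mg sodium: almonds 0.7143, salmon 0.2222, bell pepper 0.1429.
With no serving limits, spend the whole sodium allowance on almonds: 417 mg / 7 mg × 5 g = 297.9 g.

297.9 g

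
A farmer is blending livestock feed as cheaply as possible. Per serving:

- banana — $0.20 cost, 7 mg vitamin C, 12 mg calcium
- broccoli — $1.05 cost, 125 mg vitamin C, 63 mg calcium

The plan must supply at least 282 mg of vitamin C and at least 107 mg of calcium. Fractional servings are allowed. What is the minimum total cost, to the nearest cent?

$2.37

Two binding constraints pin down two serving amounts, so the optimal mix uses at most two foods. The candidates are each food alone (scaled to the tighter of vitamin C/calcium) and each pair with both constraints tight.
banana only: max(282/7, 107/12) = 40.29 servings → $8.06.
broccoli only: max(282/125, 107/63) = 2.256 servings → $2.37.
banana + broccoli: the both-tight solution has a negative serving — not a feasible corner.
The minimum over all feasible corners is $2.37.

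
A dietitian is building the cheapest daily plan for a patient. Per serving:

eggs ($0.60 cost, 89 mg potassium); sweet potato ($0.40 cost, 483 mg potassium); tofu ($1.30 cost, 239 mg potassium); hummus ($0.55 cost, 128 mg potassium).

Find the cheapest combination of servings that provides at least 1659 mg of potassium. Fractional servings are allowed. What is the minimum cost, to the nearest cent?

$1.37

Cost per mg of potassium: sweet potato $0.0008, hummus $0.0043, tofu $0.0054, eggs $0.0067.
With no serving limits, use only sweet potato: 1659 mg / 483 mg = 3.435 servings × $0.40 = $1.37.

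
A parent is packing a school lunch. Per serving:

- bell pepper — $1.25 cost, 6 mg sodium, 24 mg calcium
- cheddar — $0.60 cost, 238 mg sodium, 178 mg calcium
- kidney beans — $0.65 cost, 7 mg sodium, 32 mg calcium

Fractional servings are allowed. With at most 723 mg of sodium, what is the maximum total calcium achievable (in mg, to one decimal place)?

Calcium per mg sodium: kidney beans 4.571, bell pepper 4, cheddar 0.7479.
With no serving limits, spend the whole sodium allowance on kidney beans: 723 mg / 7 mg × 32 mg = 3305.1 mg.

3305.1 mg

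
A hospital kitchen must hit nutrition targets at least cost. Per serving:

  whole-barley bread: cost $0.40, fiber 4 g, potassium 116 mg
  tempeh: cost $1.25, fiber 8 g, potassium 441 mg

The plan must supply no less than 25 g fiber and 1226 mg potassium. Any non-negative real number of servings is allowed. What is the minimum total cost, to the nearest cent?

$3.58

Two binding constraints pin down two serving amounts, so the optimal mix uses at most two foods. The candidates are each food alone (scaled to the tighter of fiber/potassium) and each pair with both constraints tight.
whole-barley bread only: max(25/4, 1226/116) = 10.57 servings → $4.23.
tempeh only: max(25/8, 1226/441) = 3.125 servings → $3.91.
whole-barley bread + tempeh with both tight: 1.456 servings and 2.397 servings → $3.58.
The minimum over all feasible corners is $3.58.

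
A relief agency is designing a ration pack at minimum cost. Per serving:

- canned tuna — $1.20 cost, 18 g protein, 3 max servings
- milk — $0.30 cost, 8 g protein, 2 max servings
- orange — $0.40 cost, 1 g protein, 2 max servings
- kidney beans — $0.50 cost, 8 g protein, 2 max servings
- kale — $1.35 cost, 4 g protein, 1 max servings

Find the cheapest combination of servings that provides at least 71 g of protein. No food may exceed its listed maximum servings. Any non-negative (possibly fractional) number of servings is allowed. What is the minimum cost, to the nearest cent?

Cost per g of protein: milk $0.0375, kidney beans $0.0625, canned tuna $0.0667, kale $0.3375, orange $0.4000.
Take 2 servings of milk: +16.0 g protein for $0.60 (total $0.60, still need 55.0 g).
Take 2 servings of kidney beans: +16.0 g protein for $1.00 (total $1.60, still need 39.0 g).
Take 2.167 servings of canned tuna: +39.0 g protein for $2.60 (total $4.20, still need 0.0 g).
Filling from the cheapest source first is optimal under one linear minimum: $4.20.

$4.20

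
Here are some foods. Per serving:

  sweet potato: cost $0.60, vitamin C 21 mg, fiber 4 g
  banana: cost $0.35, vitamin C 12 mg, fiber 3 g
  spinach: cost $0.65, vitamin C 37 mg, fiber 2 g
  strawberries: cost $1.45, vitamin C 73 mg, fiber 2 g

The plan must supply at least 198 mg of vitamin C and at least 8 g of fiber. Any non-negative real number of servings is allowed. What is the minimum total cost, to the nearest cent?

sweet potato only: max(198/21, 8/4) = 9.429 servings → $5.66.
banana only: max(198/12, 8/3) = 16.5 servings → $5.78.
spinach only: max(198/37, 8/2) = 5.351 servings → $3.48.
strawberries only: max(198/73, 8/2) = 4 servings → $5.80.
sweet potato + banana: intersection lies outside the first quadrant.
sweet potato + spinach with both targets exact would need a negative amount; discard.
sweet potato + strawberries with both tight: 0.752 servings and 2.496 servings → $4.07.
banana + spinach: the both-tight solution has a negative serving — not a feasible corner.
banana + strawberries with both tight: 0.9641 servings and 2.554 servings → $4.04.
spinach + strawberries with both tight: 2.611 servings and 1.389 servings → $3.71.
So the least-cost plan costs $3.48.

$3.48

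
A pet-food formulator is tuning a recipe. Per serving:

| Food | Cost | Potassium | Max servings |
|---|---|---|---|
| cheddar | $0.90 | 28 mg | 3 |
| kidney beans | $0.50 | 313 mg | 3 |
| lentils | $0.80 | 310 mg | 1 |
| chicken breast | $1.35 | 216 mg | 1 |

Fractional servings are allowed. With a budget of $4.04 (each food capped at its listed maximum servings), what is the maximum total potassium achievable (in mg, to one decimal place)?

Potassium per dollar: kidney beans 626, lentils 387.5, chicken breast 160, cheddar 31.11.
Take 3 servings of kidney beans: spends $1.50, +939.0 mg potassium (running total 939.0 mg).
Take 1 serving of lentils: spends $0.80, +310.0 mg potassium (running total 1249.0 mg).
Take 1 serving of chicken breast: spends $1.35, +216.0 mg potassium (running total 1465.0 mg).
Take 0.4333 servings of cheddar: spends $0.39, +12.1 mg potassium (running total 1477.1 mg).
Filling greedily by potassium-per-dollar is optimal for one linear limit, giving 1477.1 mg.

1477.1 mg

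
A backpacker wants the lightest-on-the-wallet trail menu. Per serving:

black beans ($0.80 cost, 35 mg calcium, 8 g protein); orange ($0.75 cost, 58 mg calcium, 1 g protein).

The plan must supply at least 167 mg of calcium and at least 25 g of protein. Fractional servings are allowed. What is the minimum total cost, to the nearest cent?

Compare the cost at each extreme point of the feasible region.
black beans only: max(167/35, 25/8) = 4.771 servings → $3.82.
orange only: max(167/58, 25/1) = 25 servings → $18.75.
black beans + orange with both tight: 2.991 servings and 1.075 servings → $3.20.
Cheapest feasible corner: $3.20.

$3.20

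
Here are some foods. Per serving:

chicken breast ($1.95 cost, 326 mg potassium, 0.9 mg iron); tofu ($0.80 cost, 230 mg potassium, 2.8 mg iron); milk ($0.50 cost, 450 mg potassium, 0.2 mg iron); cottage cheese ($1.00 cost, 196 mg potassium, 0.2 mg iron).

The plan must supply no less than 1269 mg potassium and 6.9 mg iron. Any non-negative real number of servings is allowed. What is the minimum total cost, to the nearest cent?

At the optimum either one food covers both requirements or two foods hit both targets exactly; no other combination can be cheaper.
chicken breast only: max(1269/326, 6.9/0.9) = 7.667 servings → $14.95.
tofu only: max(1269/230, 6.9/2.8) = 5.517 servings → $4.41.
milk only: max(1269/450, 6.9/0.2) = 34.5 servings → $17.25.
cottage cheese only: max(1269/196, 6.9/0.2) = 34.5 servings → $34.50.
chicken breast + tofu with both tight: 2.786 servings and 1.569 servings → $6.69.
chicken breast + milk: intersection lies outside the first quadrant.
chicken breast + cottage cheese with both targets exact would need a negative amount; discard.
tofu + milk with both tight: 2.349 servings and 1.62 servings → $2.69.
tofu + cottage cheese with both tight: 2.185 servings and 3.911 servings → $5.66.
milk + cottage cheese: the both-tight solution has a negative serving — not a feasible corner.
The minimum over all feasible corners is $2.69.

$2.69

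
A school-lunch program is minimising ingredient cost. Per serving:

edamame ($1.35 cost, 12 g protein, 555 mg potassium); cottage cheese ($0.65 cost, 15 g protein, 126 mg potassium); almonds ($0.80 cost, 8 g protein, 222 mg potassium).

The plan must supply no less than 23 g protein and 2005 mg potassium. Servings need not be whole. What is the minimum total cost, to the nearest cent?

edamame only: max(23/12, 2005/555) = 3.613 servings → $4.88.
cottage cheese only: max(23/15, 2005/126) = 15.91 servings → $10.34.
almonds only: max(23/8, 2005/222) = 9.032 servings → $7.23.
edamame + cottage cheese: intersection lies outside the first quadrant.
edamame + almonds: the both-tight solution has a negative serving — not a feasible corner.
cottage cheese + almonds with both targets exact would need a negative amount; discard.
The minimum over all feasible corners is $4.88.

$4.88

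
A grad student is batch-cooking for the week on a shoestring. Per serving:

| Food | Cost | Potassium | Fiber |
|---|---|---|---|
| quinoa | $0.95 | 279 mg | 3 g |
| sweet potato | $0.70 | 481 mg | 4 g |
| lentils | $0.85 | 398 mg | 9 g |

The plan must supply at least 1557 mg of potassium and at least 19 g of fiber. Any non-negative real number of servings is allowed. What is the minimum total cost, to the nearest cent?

quinoa only: max(1557/279, 19/3) = 6.333 servings → $6.02.
sweet potato only: max(1557/481, 19/4) = 4.75 servings → $3.33.
lentils only: max(1557/398, 19/9) = 3.912 servings → $3.33.
quinoa + sweet potato with both targets exact would need a negative amount; discard.
quinoa + lentils with both tight: 4.898 servings and 0.4784 servings → $5.06.
sweet potato + lentils with both tight: 2.357 servings and 1.064 servings → $2.55.
So the least-cost plan costs $2.55.

$2.55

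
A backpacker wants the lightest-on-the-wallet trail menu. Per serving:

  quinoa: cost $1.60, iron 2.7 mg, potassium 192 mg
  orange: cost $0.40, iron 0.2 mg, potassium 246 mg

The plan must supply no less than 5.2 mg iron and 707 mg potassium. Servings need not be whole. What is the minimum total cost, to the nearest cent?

$3.49

Minimising a linear cost over {iron ≥ 5.2, potassium ≥ 707, servings ≥ 0} — the optimum is at a vertex, using one or two foods.
quinoa only: max(5.2/2.7, 707/192) = 3.682 servings → $5.89.
orange only: max(5.2/0.2, 707/246) = 26 servings → $10.40.
quinoa + orange with both tight: 1.818 servings and 1.455 servings → $3.49.
The minimum over all feasible corners is $3.49.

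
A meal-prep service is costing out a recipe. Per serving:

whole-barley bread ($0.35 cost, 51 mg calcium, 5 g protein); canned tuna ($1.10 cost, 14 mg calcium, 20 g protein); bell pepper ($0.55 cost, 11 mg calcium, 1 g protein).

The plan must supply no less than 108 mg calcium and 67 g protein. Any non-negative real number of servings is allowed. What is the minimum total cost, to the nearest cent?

whole-barley bread only: max(108/51, 67/5) = 13.4 servings → $4.69.
canned tuna only: max(108/14, 67/20) = 7.714 servings → $8.49.
bell pepper only: max(108/11, 67/1) = 67 servings → $36.85.
whole-barley bread + canned tuna with both tight: 1.286 servings and 3.028 servings → $3.78.
whole-barley bread + bell pepper: intersection lies outside the first quadrant.
canned tuna + bell pepper with both tight: 3.053 servings and 5.932 servings → $6.62.
The minimum over all feasible corners is $3.78.

$3.78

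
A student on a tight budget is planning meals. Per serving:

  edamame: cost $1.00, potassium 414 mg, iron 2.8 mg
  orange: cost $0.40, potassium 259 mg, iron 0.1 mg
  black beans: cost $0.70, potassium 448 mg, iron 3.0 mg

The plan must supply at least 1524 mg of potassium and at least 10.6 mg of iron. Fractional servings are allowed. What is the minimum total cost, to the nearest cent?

$2.47

Check every corner: each single food scaled to meet both minima, and each pair solved so both constraints bind.
edamame only: max(1524/414, 10.6/2.8) = 3.786 servings → $3.79.
orange only: max(1524/259, 10.6/0.1) = 106 servings → $42.40.
black beans only: max(1524/448, 10.6/3.0) = 3.533 servings → $2.47.
edamame + orange with both targets exact would need a negative amount; discard.
edamame + black beans: intersection lies outside the first quadrant.
orange + black beans: intersection lies outside the first quadrant.
So the least-cost plan costs $2.47.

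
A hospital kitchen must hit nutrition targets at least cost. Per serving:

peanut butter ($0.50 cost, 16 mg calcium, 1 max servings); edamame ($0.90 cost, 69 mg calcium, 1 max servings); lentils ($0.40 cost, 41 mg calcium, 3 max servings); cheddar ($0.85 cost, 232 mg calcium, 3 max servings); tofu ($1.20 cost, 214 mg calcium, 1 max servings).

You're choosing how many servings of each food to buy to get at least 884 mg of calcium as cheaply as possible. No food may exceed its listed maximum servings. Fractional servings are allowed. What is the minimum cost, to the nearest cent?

Cost per mg of calcium: cheddar $0.0037, tofu $0.0056, lentils $0.0098, edamame $0.0130, peanut butter $0.0312.
Take 3 servings of cheddar: +696.0 mg calcium for $2.55 (total $2.55, still need 188.0 mg).
Take 0.8785 servings of tofu: +188.0 mg calcium for $1.05 (total $3.60, still need 0.0 mg).
Greedy by cheapest-per-mg is optimal for a single linear constraint, so the minimum cost is $3.60.

$3.60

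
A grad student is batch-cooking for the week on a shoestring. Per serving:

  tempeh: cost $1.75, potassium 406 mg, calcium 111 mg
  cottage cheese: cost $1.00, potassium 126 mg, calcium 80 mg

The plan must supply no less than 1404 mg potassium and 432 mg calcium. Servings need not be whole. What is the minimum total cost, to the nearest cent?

$6.53

At the optimum either one food covers both requirements or two foods hit both targets exactly; no other combination can be cheaper.
tempeh only: max(1404/406, 432/111) = 3.892 servings → $6.81.
cottage cheese only: max(1404/126, 432/80) = 11.14 servings → $11.14.
tempeh + cottage cheese with both tight: 3.13 servings and 1.057 servings → $6.53.
So the least-cost plan costs $6.53.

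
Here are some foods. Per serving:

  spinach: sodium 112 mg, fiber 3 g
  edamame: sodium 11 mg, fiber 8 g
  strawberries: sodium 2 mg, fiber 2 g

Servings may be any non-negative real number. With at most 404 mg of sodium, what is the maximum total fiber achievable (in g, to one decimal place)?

Fiber per mg sodium: strawberries 1, edamame 0.7273, spinach 0.02679.
With no serving limits, spend the whole sodium allowance on strawberries: 404 mg / 2 mg × 2 g = 404.0 g.

404.0 g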